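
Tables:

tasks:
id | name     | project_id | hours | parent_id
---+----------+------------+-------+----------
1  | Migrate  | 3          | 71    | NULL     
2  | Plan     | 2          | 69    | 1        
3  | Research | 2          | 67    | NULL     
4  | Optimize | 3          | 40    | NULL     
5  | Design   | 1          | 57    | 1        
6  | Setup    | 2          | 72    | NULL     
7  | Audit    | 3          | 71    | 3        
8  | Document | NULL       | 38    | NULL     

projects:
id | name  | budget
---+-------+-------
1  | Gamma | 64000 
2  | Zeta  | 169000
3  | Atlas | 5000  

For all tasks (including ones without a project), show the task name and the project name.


LEFT JOIN keeps every row from tasks (the left table); where project_id has no match in projects, the project columns become NULL. Walk through each task:
  - task 1 (Migrate): project_id=3 -> matches Atlas
  - task 2 (Plan): project_id=2 -> matches Zeta
  - task 3 (Research): project_id=2 -> matches Zeta
  - task 4 (Optimize): project_id=3 -> matches Atlas
  - task 5 (Design): project_id=1 -> matches Gamma
  - task 6 (Setup): project_id=2 -> matches Zeta
  - task 7 (Audit): project_id=3 -> matches Atlas
  - task 8 (Document): project_id=NULL, no match -> kept with NULL
All 8 rows appear; 1 has NULL project.

SQL:
SELECT a.name, b.name AS project
FROM tasks a
LEFT JOIN projects b ON a.project_id = b.id

Result:
name     | project
---------+--------
Migrate  | Atlas  
Plan     | Zeta   
Research | Zeta   
Optimize | Atlas  
Design   | Gamma  
Setup    | Zeta   
Audit    | Atlas  
Document | NULL   


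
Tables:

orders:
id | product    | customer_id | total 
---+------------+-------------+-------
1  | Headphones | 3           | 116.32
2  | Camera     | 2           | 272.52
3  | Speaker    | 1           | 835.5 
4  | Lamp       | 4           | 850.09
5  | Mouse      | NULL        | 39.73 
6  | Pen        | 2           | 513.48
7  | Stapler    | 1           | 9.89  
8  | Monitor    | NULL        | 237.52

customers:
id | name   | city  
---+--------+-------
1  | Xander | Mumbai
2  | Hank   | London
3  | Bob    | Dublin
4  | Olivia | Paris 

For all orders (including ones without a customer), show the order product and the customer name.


LEFT JOIN keeps every row from orders (the left table); where customer_id has no match in customers, the customer columns become NULL. Walk through each order:
  - order 1 (Headphones): customer_id=3 -> matches Bob
  - order 2 (Camera): customer_id=2 -> matches Hank
  - order 3 (Speaker): customer_id=1 -> matches Xander
  - order 4 (Lamp): customer_id=4 -> matches Olivia
  - order 5 (Mouse): customer_id=NULL, no match -> kept with NULL
  - order 6 (Pen): customer_id=2 -> matches Hank
  - order 7 (Stapler): customer_id=1 -> matches Xander
  - order 8 (Monitor): customer_id=NULL, no match -> kept with NULL
All 8 rows appear; 2 have NULL customer.

SQL:
SELECT a.product, b.name AS customer
FROM orders a
LEFT JOIN customers b ON a.customer_id = b.id

Result:
product    | customer
-----------+---------
Headphones | Bob     
Camera     | Hank    
Speaker    | Xander  
Lamp       | Olivia  
Mouse      | NULL    
Pen        | Hank    
Stapler    | Xander  
Monitor    | NULL    


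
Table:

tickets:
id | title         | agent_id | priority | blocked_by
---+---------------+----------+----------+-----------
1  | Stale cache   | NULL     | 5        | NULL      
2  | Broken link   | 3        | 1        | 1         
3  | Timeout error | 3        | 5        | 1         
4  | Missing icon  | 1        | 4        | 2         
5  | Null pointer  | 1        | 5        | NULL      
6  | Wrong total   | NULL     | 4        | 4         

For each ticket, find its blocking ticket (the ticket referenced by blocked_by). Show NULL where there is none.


This is a self-join: tickets is joined to a second copy of itself, matching each row's blocked_by to another row's id. Use LEFT JOIN so rows with blocked_by=NULL are kept.
  - ticket 1 (Stale cache): blocked_by=NULL -> NULL
  - ticket 2 (Broken link): blocked_by=1 -> Stale cache
  - ticket 3 (Timeout error): blocked_by=1 -> Stale cache
  - ticket 4 (Missing icon): blocked_by=2 -> Broken link
  - ticket 5 (Null pointer): blocked_by=NULL -> NULL
  - ticket 6 (Wrong total): blocked_by=4 -> Missing icon

SQL:
SELECT a.title AS item, b.title AS blocked_by
FROM tickets a
LEFT JOIN tickets b ON a.blocked_by = b.id

Result:
item          | blocked_by  
--------------+-------------
Stale cache   | NULL        
Broken link   | Stale cache 
Timeout error | Stale cache 
Missing icon  | Broken link 
Null pointer  | NULL        
Wrong total   | Missing icon


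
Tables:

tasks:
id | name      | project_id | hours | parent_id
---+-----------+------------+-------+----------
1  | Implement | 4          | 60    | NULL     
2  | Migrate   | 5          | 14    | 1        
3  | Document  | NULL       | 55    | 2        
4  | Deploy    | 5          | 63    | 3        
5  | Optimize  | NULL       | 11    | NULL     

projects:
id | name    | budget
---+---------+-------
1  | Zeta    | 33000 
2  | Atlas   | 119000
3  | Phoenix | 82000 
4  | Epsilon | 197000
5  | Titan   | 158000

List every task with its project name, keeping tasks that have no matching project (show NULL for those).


LEFT JOIN keeps every row from tasks (the left table); where project_id has no match in projects, the project columns become NULL. Walk through each task:
  - task 1 (Implement): project_id=4 -> matches Epsilon
  - task 2 (Migrate): project_id=5 -> matches Titan
  - task 3 (Document): project_id=NULL, no match -> kept with NULL
  - task 4 (Deploy): project_id=5 -> matches Titan
  - task 5 (Optimize): project_id=NULL, no match -> kept with NULL
All 5 rows appear; 2 have NULL project.

SQL:
SELECT a.name, b.name AS project
FROM tasks a
LEFT JOIN projects b ON a.project_id = b.id

Result:
name      | project
----------+--------
Implement | Epsilon
Migrate   | Titan  
Document  | NULL   
Deploy    | Titan  
Optimize  | NULL   


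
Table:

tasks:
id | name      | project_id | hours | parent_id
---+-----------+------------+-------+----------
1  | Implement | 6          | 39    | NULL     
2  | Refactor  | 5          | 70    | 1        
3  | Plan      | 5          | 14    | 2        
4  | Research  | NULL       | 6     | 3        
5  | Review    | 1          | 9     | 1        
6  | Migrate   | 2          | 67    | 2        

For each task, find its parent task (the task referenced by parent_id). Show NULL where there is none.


This is a self-join: tasks is joined to a second copy of itself, matching each row's parent_id to another row's id. Use LEFT JOIN so rows with parent_id=NULL are kept.
  - task 1 (Implement): parent_id=NULL -> NULL
  - task 2 (Refactor): parent_id=1 -> Implement
  - task 3 (Plan): parent_id=2 -> Refactor
  - task 4 (Research): parent_id=3 -> Plan
  - task 5 (Review): parent_id=1 -> Implement
  - task 6 (Migrate): parent_id=2 -> Refactor

SQL:
SELECT a.name AS item, b.name AS parent
FROM tasks a
LEFT JOIN tasks b ON a.parent_id = b.id

Result:
item      | parent   
----------+----------
Implement | NULL     
Refactor  | Implement
Plan      | Refactor 
Research  | Plan     
Review    | Implement
Migrate   | Refactor 


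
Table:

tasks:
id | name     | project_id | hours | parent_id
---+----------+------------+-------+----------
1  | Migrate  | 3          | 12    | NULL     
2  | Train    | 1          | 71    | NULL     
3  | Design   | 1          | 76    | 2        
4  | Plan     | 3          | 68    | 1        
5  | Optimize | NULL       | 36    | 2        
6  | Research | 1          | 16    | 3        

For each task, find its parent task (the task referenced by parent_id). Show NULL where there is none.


This is a self-join: tasks is joined to a second copy of itself, matching each row's parent_id to another row's id. Use LEFT JOIN so rows with parent_id=NULL are kept.
  - task 1 (Migrate): parent_id=NULL -> NULL
  - task 2 (Train): parent_id=NULL -> NULL
  - task 3 (Design): parent_id=2 -> Train
  - task 4 (Plan): parent_id=1 -> Migrate
  - task 5 (Optimize): parent_id=2 -> Train
  - task 6 (Research): parent_id=3 -> Design

SQL:
SELECT a.name AS item, b.name AS parent
FROM tasks a
LEFT JOIN tasks b ON a.parent_id = b.id

Result:
item     | parent 
---------+--------
Migrate  | NULL   
Train    | NULL   
Design   | Train  
Plan     | Migrate
Optimize | Train  
Research | Design 


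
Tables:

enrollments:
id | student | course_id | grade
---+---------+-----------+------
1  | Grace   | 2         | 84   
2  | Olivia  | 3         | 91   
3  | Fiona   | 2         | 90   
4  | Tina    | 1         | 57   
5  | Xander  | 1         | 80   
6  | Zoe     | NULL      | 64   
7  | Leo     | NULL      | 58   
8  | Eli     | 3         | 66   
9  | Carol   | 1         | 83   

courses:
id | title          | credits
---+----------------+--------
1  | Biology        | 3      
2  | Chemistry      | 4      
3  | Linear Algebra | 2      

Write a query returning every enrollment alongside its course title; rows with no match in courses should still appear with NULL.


LEFT JOIN keeps every row from enrollments (the left table); where course_id has no match in courses, the course columns become NULL. Walk through each enrollment:
  - enrollment 1 (Grace): course_id=2 -> matches Chemistry
  - enrollment 2 (Olivia): course_id=3 -> matches Linear Algebra
  - enrollment 3 (Fiona): course_id=2 -> matches Chemistry
  - enrollment 4 (Tina): course_id=1 -> matches Biology
  - enrollment 5 (Xander): course_id=1 -> matches Biology
  - enrollment 6 (Zoe): course_id=NULL, no match -> kept with NULL
  - enrollment 7 (Leo): course_id=NULL, no match -> kept with NULL
  - enrollment 8 (Eli): course_id=3 -> matches Linear Algebra
  - enrollment 9 (Carol): course_id=1 -> matches Biology
All 9 rows appear; 2 have NULL course.

SQL:
SELECT a.student, b.title AS course
FROM enrollments a
LEFT JOIN courses b ON a.course_id = b.id

Result:
student | course        
--------+---------------
Grace   | Chemistry     
Olivia  | Linear Algebra
Fiona   | Chemistry     
Tina    | Biology       
Xander  | Biology       
Zoe     | NULL          
Leo     | NULL          
Eli     | Linear Algebra
Carol   | Biology       


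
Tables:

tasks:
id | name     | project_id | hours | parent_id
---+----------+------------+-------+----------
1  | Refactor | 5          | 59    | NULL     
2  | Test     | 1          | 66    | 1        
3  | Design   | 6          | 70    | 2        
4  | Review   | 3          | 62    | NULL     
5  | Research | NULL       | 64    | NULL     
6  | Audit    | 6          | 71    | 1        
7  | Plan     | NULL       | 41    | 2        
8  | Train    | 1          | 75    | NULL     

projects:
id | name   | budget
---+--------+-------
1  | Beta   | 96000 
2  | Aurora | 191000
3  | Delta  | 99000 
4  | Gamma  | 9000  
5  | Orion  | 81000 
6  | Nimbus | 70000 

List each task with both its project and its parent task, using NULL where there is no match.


Two LEFT JOINs from the same base table tasks: one to projects via project_id, one to tasks itself via parent_id. Both are LEFT so every task is preserved.
Match against projects:
  - task 1 (Refactor): project_id=5 -> matches Orion
  - task 2 (Test): project_id=1 -> matches Beta
  - task 3 (Design): project_id=6 -> matches Nimbus
  - task 4 (Review): project_id=3 -> matches Delta
  - task 5 (Research): project_id=NULL, no match -> kept with NULL
  - task 6 (Audit): project_id=6 -> matches Nimbus
  - task 7 (Plan): project_id=NULL, no match -> kept with NULL
  - task 8 (Train): project_id=1 -> matches Beta
Match against tasks (self):
  - task 1 (Refactor): parent_id=NULL -> NULL
  - task 2 (Test): parent_id=1 -> Refactor
  - task 3 (Design): parent_id=2 -> Test
  - task 4 (Review): parent_id=NULL -> NULL
  - task 5 (Research): parent_id=NULL -> NULL
  - task 6 (Audit): parent_id=1 -> Refactor
  - task 7 (Plan): parent_id=2 -> Test
  - task 8 (Train): parent_id=NULL -> NULL

SQL:
SELECT a.name, b.name AS project, c.name AS parent
FROM tasks a
LEFT JOIN projects b ON a.project_id = b.id
LEFT JOIN tasks c ON a.parent_id = c.id

Result:
name     | project | parent  
---------+---------+---------
Refactor | Orion   | NULL    
Test     | Beta    | Refactor
Design   | Nimbus  | Test    
Review   | Delta   | NULL    
Research | NULL    | NULL    
Audit    | Nimbus  | Refactor
Plan     | NULL    | Test    
Train    | Beta    | NULL    


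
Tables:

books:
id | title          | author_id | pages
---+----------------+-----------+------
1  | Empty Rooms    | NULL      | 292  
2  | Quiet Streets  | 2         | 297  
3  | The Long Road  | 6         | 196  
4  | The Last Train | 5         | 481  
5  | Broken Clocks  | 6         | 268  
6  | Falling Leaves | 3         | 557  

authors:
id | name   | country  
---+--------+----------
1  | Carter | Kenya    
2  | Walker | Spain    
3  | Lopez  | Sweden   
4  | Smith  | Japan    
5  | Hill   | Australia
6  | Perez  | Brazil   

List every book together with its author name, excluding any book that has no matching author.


INNER JOIN keeps only books rows whose author_id matches an id in authors. Walk through each book:
  - book 1 (Empty Rooms): author_id=NULL, no match -> dropped
  - book 2 (Quiet Streets): author_id=2 -> matches Walker
  - book 3 (The Long Road): author_id=6 -> matches Perez
  - book 4 (The Last Train): author_id=5 -> matches Hill
  - book 5 (Broken Clocks): author_id=6 -> matches Perez
  - book 6 (Falling Leaves): author_id=3 -> matches Lopez
So 1 of 6 rows is dropped.

SQL:
SELECT a.title, b.name AS author
FROM books a
INNER JOIN authors b ON a.author_id = b.id

Result:
title          | author
---------------+-------
Quiet Streets  | Walker
The Long Road  | Perez 
The Last Train | Hill  
Broken Clocks  | Perez 
Falling Leaves | Lopez 


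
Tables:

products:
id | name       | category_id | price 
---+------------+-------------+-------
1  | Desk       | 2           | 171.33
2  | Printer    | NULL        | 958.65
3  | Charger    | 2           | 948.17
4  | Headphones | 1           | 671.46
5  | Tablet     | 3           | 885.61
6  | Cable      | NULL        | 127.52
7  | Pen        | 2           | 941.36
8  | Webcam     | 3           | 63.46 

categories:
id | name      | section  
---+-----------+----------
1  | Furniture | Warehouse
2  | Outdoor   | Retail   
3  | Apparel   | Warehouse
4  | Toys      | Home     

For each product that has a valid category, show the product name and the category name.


INNER JOIN keeps only products rows whose category_id matches an id in categories. Walk through each product:
  - product 1 (Desk): category_id=2 -> matches Outdoor
  - product 2 (Printer): category_id=NULL, no match -> dropped
  - product 3 (Charger): category_id=2 -> matches Outdoor
  - product 4 (Headphones): category_id=1 -> matches Furniture
  - product 5 (Tablet): category_id=3 -> matches Apparel
  - product 6 (Cable): category_id=NULL, no match -> dropped
  - product 7 (Pen): category_id=2 -> matches Outdoor
  - product 8 (Webcam): category_id=3 -> matches Apparel
So 2 of 8 rows are dropped.

SQL:
SELECT a.name, b.name AS category
FROM products a
INNER JOIN categories b ON a.category_id = b.id

Result:
name       | category 
-----------+----------
Desk       | Outdoor  
Charger    | Outdoor  
Headphones | Furniture
Tablet     | Apparel  
Pen        | Outdoor  
Webcam     | Apparel  


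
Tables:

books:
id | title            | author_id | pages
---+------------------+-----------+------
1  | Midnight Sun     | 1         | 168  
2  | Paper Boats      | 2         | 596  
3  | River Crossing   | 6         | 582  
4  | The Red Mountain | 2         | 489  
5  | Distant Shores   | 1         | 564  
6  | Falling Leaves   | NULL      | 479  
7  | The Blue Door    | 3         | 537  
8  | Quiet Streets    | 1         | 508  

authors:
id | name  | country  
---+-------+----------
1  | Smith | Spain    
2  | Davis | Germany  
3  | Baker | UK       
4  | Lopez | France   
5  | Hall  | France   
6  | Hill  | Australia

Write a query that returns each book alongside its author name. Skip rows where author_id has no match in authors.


INNER JOIN keeps only books rows whose author_id matches an id in authors. Walk through each book:
  - book 1 (Midnight Sun): author_id=1 -> matches Smith
  - book 2 (Paper Boats): author_id=2 -> matches Davis
  - book 3 (River Crossing): author_id=6 -> matches Hill
  - book 4 (The Red Mountain): author_id=2 -> matches Davis
  - book 5 (Distant Shores): author_id=1 -> matches Smith
  - book 6 (Falling Leaves): author_id=NULL, no match -> dropped
  - book 7 (The Blue Door): author_id=3 -> matches Baker
  - book 8 (Quiet Streets): author_id=1 -> matches Smith
So 1 of 8 rows is dropped.

SQL:
SELECT a.title, b.name AS author
FROM books a
INNER JOIN authors b ON a.author_id = b.id

Result:
title            | author
-----------------+-------
Midnight Sun     | Smith 
Paper Boats      | Davis 
River Crossing   | Hill  
The Red Mountain | Davis 
Distant Shores   | Smith 
The Blue Door    | Baker 
Quiet Streets    | Smith 


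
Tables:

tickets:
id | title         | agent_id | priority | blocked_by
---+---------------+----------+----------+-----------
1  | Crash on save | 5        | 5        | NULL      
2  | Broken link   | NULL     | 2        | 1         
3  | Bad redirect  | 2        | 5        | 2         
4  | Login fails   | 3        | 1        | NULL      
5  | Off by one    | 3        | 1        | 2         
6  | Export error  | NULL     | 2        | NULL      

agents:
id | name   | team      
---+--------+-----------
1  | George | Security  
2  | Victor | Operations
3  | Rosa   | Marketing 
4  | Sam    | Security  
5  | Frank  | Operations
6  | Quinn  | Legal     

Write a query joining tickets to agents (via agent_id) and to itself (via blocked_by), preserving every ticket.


Two LEFT JOINs from the same base table tickets: one to agents via agent_id, one to tickets itself via blocked_by. Both are LEFT so every ticket is preserved.
Match against agents:
  - ticket 1 (Crash on save): agent_id=5 -> matches Frank
  - ticket 2 (Broken link): agent_id=NULL, no match -> kept with NULL
  - ticket 3 (Bad redirect): agent_id=2 -> matches Victor
  - ticket 4 (Login fails): agent_id=3 -> matches Rosa
  - ticket 5 (Off by one): agent_id=3 -> matches Rosa
  - ticket 6 (Export error): agent_id=NULL, no match -> kept with NULL
Match against tickets (self):
  - ticket 1 (Crash on save): blocked_by=NULL -> NULL
  - ticket 2 (Broken link): blocked_by=1 -> Crash on save
  - ticket 3 (Bad redirect): blocked_by=2 -> Broken link
  - ticket 4 (Login fails): blocked_by=NULL -> NULL
  - ticket 5 (Off by one): blocked_by=2 -> Broken link
  - ticket 6 (Export error): blocked_by=NULL -> NULL

SQL:
SELECT a.title, b.name AS agent, c.title AS blocked_by
FROM tickets a
LEFT JOIN agents b ON a.agent_id = b.id
LEFT JOIN tickets c ON a.blocked_by = c.id

Result:
title         | agent  | blocked_by   
--------------+--------+--------------
Crash on save | Frank  | NULL         
Broken link   | NULL   | Crash on save
Bad redirect  | Victor | Broken link  
Login fails   | Rosa   | NULL         
Off by one    | Rosa   | Broken link  
Export error  | NULL   | NULL         


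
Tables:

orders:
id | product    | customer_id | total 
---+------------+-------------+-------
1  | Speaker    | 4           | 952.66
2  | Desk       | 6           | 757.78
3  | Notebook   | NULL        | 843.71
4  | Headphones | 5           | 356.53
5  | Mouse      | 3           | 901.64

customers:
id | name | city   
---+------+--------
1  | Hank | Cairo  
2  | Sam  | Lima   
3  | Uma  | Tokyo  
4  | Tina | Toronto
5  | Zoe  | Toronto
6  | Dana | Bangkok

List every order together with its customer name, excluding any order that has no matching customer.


INNER JOIN keeps only orders rows whose customer_id matches an id in customers. Walk through each order:
  - order 1 (Speaker): customer_id=4 -> matches Tina
  - order 2 (Desk): customer_id=6 -> matches Dana
  - order 3 (Notebook): customer_id=NULL, no match -> dropped
  - order 4 (Headphones): customer_id=5 -> matches Zoe
  - order 5 (Mouse): customer_id=3 -> matches Uma
So 1 of 5 rows is dropped.

SQL:
SELECT a.product, b.name AS customer
FROM orders a
INNER JOIN customers b ON a.customer_id = b.id

Result:
product    | customer
-----------+---------
Speaker    | Tina    
Desk       | Dana    
Headphones | Zoe     
Mouse      | Uma     


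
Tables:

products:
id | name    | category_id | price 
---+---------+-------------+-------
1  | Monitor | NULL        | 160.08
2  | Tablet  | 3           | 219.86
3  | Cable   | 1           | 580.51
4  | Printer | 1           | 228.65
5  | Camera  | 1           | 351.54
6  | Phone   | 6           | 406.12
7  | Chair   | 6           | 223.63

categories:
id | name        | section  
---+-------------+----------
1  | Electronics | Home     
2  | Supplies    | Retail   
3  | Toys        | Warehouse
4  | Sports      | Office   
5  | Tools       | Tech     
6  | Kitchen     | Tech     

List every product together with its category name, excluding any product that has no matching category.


INNER JOIN keeps only products rows whose category_id matches an id in categories. Walk through each product:
  - product 1 (Monitor): category_id=NULL, no match -> dropped
  - product 2 (Tablet): category_id=3 -> matches Toys
  - product 3 (Cable): category_id=1 -> matches Electronics
  - product 4 (Printer): category_id=1 -> matches Electronics
  - product 5 (Camera): category_id=1 -> matches Electronics
  - product 6 (Phone): category_id=6 -> matches Kitchen
  - product 7 (Chair): category_id=6 -> matches Kitchen
So 1 of 7 rows is dropped.

SQL:
SELECT a.name, b.name AS category
FROM products a
INNER JOIN categories b ON a.category_id = b.id

Result:
name    | category   
--------+------------
Tablet  | Toys       
Cable   | Electronics
Printer | Electronics
Camera  | Electronics
Phone   | Kitchen    
Chair   | Kitchen    


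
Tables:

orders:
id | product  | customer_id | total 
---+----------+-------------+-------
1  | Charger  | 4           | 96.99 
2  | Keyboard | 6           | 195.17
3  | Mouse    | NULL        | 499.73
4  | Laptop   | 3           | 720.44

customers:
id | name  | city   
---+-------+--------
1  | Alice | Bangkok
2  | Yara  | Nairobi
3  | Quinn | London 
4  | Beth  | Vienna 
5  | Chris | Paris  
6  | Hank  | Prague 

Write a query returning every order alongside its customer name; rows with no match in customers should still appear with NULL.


LEFT JOIN keeps every row from orders (the left table); where customer_id has no match in customers, the customer columns become NULL. Walk through each order:
  - order 1 (Charger): customer_id=4 -> matches Beth
  - order 2 (Keyboard): customer_id=6 -> matches Hank
  - order 3 (Mouse): customer_id=NULL, no match -> kept with NULL
  - order 4 (Laptop): customer_id=3 -> matches Quinn
All 4 rows appear; 1 has NULL customer.

SQL:
SELECT a.product, b.name AS customer
FROM orders a
LEFT JOIN customers b ON a.customer_id = b.id

Result:
product  | customer
---------+---------
Charger  | Beth    
Keyboard | Hank    
Mouse    | NULL    
Laptop   | Quinn   


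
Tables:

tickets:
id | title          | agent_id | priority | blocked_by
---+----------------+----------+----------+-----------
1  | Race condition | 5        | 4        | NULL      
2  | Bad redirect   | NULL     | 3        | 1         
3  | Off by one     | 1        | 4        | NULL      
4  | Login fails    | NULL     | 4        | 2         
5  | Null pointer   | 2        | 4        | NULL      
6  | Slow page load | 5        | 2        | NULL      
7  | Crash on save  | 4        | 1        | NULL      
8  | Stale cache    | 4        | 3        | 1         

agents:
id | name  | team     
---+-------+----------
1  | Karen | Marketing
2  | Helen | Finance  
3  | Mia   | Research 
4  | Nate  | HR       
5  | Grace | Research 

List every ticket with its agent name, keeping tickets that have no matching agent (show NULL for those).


LEFT JOIN keeps every row from tickets (the left table); where agent_id has no match in agents, the agent columns become NULL. Walk through each ticket:
  - ticket 1 (Race condition): agent_id=5 -> matches Grace
  - ticket 2 (Bad redirect): agent_id=NULL, no match -> kept with NULL
  - ticket 3 (Off by one): agent_id=1 -> matches Karen
  - ticket 4 (Login fails): agent_id=NULL, no match -> kept with NULL
  - ticket 5 (Null pointer): agent_id=2 -> matches Helen
  - ticket 6 (Slow page load): agent_id=5 -> matches Grace
  - ticket 7 (Crash on save): agent_id=4 -> matches Nate
  - ticket 8 (Stale cache): agent_id=4 -> matches Nate
All 8 rows appear; 2 have NULL agent.

SQL:
SELECT a.title, b.name AS agent
FROM tickets a
LEFT JOIN agents b ON a.agent_id = b.id

Result:
title          | agent
---------------+------
Race condition | Grace
Bad redirect   | NULL 
Off by one     | Karen
Login fails    | NULL 
Null pointer   | Helen
Slow page load | Grace
Crash on save  | Nate 
Stale cache    | Nate 


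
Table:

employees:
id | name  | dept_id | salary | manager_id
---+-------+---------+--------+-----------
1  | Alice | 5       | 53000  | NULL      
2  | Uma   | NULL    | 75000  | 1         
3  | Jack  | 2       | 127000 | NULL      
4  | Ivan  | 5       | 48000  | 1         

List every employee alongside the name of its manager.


This is a self-join: employees is joined to a second copy of itself, matching each row's manager_id to another row's id. Use LEFT JOIN so rows with manager_id=NULL are kept.
  - employee 1 (Alice): manager_id=NULL -> NULL
  - employee 2 (Uma): manager_id=1 -> Alice
  - employee 3 (Jack): manager_id=NULL -> NULL
  - employee 4 (Ivan): manager_id=1 -> Alice

SQL:
SELECT a.name AS item, b.name AS manager
FROM employees a
LEFT JOIN employees b ON a.manager_id = b.id

Result:
item  | manager
------+--------
Alice | NULL   
Uma   | Alice  
Jack  | NULL   
Ivan  | Alice  


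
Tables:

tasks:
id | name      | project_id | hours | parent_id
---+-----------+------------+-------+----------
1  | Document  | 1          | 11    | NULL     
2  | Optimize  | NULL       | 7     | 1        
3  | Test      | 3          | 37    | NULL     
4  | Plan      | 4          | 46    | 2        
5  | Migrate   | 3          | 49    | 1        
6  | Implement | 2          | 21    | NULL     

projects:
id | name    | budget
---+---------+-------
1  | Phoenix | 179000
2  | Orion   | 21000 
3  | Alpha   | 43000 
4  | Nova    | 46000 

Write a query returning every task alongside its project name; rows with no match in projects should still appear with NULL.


LEFT JOIN keeps every row from tasks (the left table); where project_id has no match in projects, the project columns become NULL. Walk through each task:
  - task 1 (Document): project_id=1 -> matches Phoenix
  - task 2 (Optimize): project_id=NULL, no match -> kept with NULL
  - task 3 (Test): project_id=3 -> matches Alpha
  - task 4 (Plan): project_id=4 -> matches Nova
  - task 5 (Migrate): project_id=3 -> matches Alpha
  - task 6 (Implement): project_id=2 -> matches Orion
All 6 rows appear; 1 has NULL project.

SQL:
SELECT a.name, b.name AS project
FROM tasks a
LEFT JOIN projects b ON a.project_id = b.id

Result:
name      | project
----------+--------
Document  | Phoenix
Optimize  | NULL   
Test      | Alpha  
Plan      | Nova   
Migrate   | Alpha  
Implement | Orion  


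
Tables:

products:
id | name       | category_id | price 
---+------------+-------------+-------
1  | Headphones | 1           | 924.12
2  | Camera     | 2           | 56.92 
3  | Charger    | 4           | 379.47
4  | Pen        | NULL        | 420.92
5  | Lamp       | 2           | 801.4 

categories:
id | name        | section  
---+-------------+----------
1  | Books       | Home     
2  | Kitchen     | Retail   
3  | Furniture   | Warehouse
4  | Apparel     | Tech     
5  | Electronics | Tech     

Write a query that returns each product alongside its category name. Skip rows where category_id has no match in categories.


INNER JOIN keeps only products rows whose category_id matches an id in categories. Walk through each product:
  - product 1 (Headphones): category_id=1 -> matches Books
  - product 2 (Camera): category_id=2 -> matches Kitchen
  - product 3 (Charger): category_id=4 -> matches Apparel
  - product 4 (Pen): category_id=NULL, no match -> dropped
  - product 5 (Lamp): category_id=2 -> matches Kitchen
So 1 of 5 rows is dropped.

SQL:
SELECT a.name, b.name AS category
FROM products a
INNER JOIN categories b ON a.category_id = b.id

Result:
name       | category
-----------+---------
Headphones | Books   
Camera     | Kitchen 
Charger    | Apparel 
Lamp       | Kitchen 


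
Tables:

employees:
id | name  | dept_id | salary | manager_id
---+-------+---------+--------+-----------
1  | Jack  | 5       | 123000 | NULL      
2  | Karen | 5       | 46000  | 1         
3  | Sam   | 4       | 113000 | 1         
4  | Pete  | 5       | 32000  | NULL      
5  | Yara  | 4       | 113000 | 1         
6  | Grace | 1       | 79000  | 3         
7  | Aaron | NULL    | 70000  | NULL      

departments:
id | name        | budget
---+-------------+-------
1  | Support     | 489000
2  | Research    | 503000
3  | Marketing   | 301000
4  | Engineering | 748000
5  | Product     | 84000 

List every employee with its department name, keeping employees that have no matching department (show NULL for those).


LEFT JOIN keeps every row from employees (the left table); where dept_id has no match in departments, the department columns become NULL. Walk through each employee:
  - employee 1 (Jack): dept_id=5 -> matches Product
  - employee 2 (Karen): dept_id=5 -> matches Product
  - employee 3 (Sam): dept_id=4 -> matches Engineering
  - employee 4 (Pete): dept_id=5 -> matches Product
  - employee 5 (Yara): dept_id=4 -> matches Engineering
  - employee 6 (Grace): dept_id=1 -> matches Support
  - employee 7 (Aaron): dept_id=NULL, no match -> kept with NULL
All 7 rows appear; 1 has NULL department.

SQL:
SELECT a.name, b.name AS department
FROM employees a
LEFT JOIN departments b ON a.dept_id = b.id

Result:
name  | department 
------+------------
Jack  | Product    
Karen | Product    
Sam   | Engineering
Pete  | Product    
Yara  | Engineering
Grace | Support    
Aaron | NULL       


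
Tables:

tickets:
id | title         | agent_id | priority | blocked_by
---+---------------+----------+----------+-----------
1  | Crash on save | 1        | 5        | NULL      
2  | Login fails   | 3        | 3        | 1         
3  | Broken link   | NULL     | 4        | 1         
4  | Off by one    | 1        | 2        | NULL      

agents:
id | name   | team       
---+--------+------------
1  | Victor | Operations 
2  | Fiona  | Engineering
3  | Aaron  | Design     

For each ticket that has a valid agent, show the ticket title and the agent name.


INNER JOIN keeps only tickets rows whose agent_id matches an id in agents. Walk through each ticket:
  - ticket 1 (Crash on save): agent_id=1 -> matches Victor
  - ticket 2 (Login fails): agent_id=3 -> matches Aaron
  - ticket 3 (Broken link): agent_id=NULL, no match -> dropped
  - ticket 4 (Off by one): agent_id=1 -> matches Victor
So 1 of 4 rows is dropped.

SQL:
SELECT a.title, b.name AS agent
FROM tickets a
INNER JOIN agents b ON a.agent_id = b.id

Result:
title         | agent 
--------------+-------
Crash on save | Victor
Login fails   | Aaron 
Off by one    | Victor


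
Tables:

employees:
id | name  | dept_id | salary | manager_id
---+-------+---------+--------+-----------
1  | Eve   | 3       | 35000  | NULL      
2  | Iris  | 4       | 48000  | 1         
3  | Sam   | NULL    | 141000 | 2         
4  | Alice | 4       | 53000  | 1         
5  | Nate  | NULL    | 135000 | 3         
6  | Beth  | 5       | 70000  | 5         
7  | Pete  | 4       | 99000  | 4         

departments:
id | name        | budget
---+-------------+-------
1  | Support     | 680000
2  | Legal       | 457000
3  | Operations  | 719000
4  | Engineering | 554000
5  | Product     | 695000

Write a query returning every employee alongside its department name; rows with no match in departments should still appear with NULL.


LEFT JOIN keeps every row from employees (the left table); where dept_id has no match in departments, the department columns become NULL. Walk through each employee:
  - employee 1 (Eve): dept_id=3 -> matches Operations
  - employee 2 (Iris): dept_id=4 -> matches Engineering
  - employee 3 (Sam): dept_id=NULL, no match -> kept with NULL
  - employee 4 (Alice): dept_id=4 -> matches Engineering
  - employee 5 (Nate): dept_id=NULL, no match -> kept with NULL
  - employee 6 (Beth): dept_id=5 -> matches Product
  - employee 7 (Pete): dept_id=4 -> matches Engineering
All 7 rows appear; 2 have NULL department.

SQL:
SELECT a.name, b.name AS department
FROM employees a
LEFT JOIN departments b ON a.dept_id = b.id

Result:
name  | department 
------+------------
Eve   | Operations 
Iris  | Engineering
Sam   | NULL       
Alice | Engineering
Nate  | NULL       
Beth  | Product    
Pete  | Engineering


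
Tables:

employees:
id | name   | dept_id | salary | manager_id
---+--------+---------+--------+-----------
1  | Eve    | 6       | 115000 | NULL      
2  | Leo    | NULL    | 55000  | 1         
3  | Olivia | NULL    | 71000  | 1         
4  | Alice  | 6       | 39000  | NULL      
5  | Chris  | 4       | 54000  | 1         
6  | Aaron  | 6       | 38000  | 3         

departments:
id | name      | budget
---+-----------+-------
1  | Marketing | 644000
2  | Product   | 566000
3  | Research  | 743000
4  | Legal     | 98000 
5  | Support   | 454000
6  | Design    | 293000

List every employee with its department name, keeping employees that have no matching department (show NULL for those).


LEFT JOIN keeps every row from employees (the left table); where dept_id has no match in departments, the department columns become NULL. Walk through each employee:
  - employee 1 (Eve): dept_id=6 -> matches Design
  - employee 2 (Leo): dept_id=NULL, no match -> kept with NULL
  - employee 3 (Olivia): dept_id=NULL, no match -> kept with NULL
  - employee 4 (Alice): dept_id=6 -> matches Design
  - employee 5 (Chris): dept_id=4 -> matches Legal
  - employee 6 (Aaron): dept_id=6 -> matches Design
All 6 rows appear; 2 have NULL department.

SQL:
SELECT a.name, b.name AS department
FROM employees a
LEFT JOIN departments b ON a.dept_id = b.id

Result:
name   | department
-------+-----------
Eve    | Design    
Leo    | NULL      
Olivia | NULL      
Alice  | Design    
Chris  | Legal     
Aaron  | Design    


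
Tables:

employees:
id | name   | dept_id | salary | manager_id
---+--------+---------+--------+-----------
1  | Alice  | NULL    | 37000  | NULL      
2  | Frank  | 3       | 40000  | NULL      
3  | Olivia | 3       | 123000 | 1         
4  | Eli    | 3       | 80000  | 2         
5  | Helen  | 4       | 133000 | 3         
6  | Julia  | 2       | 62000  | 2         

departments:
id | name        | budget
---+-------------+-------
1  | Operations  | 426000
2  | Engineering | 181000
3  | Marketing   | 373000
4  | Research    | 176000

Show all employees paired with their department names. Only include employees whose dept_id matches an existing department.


INNER JOIN keeps only employees rows whose dept_id matches an id in departments. Walk through each employee:
  - employee 1 (Alice): dept_id=NULL, no match -> dropped
  - employee 2 (Frank): dept_id=3 -> matches Marketing
  - employee 3 (Olivia): dept_id=3 -> matches Marketing
  - employee 4 (Eli): dept_id=3 -> matches Marketing
  - employee 5 (Helen): dept_id=4 -> matches Research
  - employee 6 (Julia): dept_id=2 -> matches Engineering
So 1 of 6 rows is dropped.

SQL:
SELECT a.name, b.name AS department
FROM employees a
INNER JOIN departments b ON a.dept_id = b.id

Result:
name   | department 
-------+------------
Frank  | Marketing  
Olivia | Marketing  
Eli    | Marketing  
Helen  | Research   
Julia  | Engineering


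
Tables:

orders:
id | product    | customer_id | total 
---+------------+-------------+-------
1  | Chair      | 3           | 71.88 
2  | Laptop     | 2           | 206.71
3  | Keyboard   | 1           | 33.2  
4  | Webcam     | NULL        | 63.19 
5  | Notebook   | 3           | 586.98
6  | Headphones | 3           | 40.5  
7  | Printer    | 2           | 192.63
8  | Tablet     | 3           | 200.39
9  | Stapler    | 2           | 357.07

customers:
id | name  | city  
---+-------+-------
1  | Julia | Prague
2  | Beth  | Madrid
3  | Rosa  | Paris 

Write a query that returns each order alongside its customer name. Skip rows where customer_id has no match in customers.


INNER JOIN keeps only orders rows whose customer_id matches an id in customers. Walk through each order:
  - order 1 (Chair): customer_id=3 -> matches Rosa
  - order 2 (Laptop): customer_id=2 -> matches Beth
  - order 3 (Keyboard): customer_id=1 -> matches Julia
  - order 4 (Webcam): customer_id=NULL, no match -> dropped
  - order 5 (Notebook): customer_id=3 -> matches Rosa
  - order 6 (Headphones): customer_id=3 -> matches Rosa
  - order 7 (Printer): customer_id=2 -> matches Beth
  - order 8 (Tablet): customer_id=3 -> matches Rosa
  - order 9 (Stapler): customer_id=2 -> matches Beth
So 1 of 9 rows is dropped.

SQL:
SELECT a.product, b.name AS customer
FROM orders a
INNER JOIN customers b ON a.customer_id = b.id

Result:
product    | customer
-----------+---------
Chair      | Rosa    
Laptop     | Beth    
Keyboard   | Julia   
Notebook   | Rosa    
Headphones | Rosa    
Printer    | Beth    
Tablet     | Rosa    
Stapler    | Beth    


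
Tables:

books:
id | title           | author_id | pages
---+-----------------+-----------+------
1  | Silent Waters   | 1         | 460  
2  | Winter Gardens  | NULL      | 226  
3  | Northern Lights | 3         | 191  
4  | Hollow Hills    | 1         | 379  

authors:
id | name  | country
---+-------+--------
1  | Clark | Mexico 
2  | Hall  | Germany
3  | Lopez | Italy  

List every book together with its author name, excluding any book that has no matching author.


INNER JOIN keeps only books rows whose author_id matches an id in authors. Walk through each book:
  - book 1 (Silent Waters): author_id=1 -> matches Clark
  - book 2 (Winter Gardens): author_id=NULL, no match -> dropped
  - book 3 (Northern Lights): author_id=3 -> matches Lopez
  - book 4 (Hollow Hills): author_id=1 -> matches Clark
So 1 of 4 rows is dropped.

SQL:
SELECT a.title, b.name AS author
FROM books a
INNER JOIN authors b ON a.author_id = b.id

Result:
title           | author
----------------+-------
Silent Waters   | Clark 
Northern Lights | Lopez 
Hollow Hills    | Clark 


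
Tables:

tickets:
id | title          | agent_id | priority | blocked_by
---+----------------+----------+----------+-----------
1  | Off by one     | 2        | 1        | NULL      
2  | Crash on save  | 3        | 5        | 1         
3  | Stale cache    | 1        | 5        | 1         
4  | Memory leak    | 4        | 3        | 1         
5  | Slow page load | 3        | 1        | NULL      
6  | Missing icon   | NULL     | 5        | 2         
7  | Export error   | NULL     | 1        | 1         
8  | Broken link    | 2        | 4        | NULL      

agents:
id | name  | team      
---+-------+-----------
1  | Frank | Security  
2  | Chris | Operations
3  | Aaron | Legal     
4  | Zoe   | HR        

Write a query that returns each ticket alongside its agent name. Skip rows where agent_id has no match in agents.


INNER JOIN keeps only tickets rows whose agent_id matches an id in agents. Walk through each ticket:
  - ticket 1 (Off by one): agent_id=2 -> matches Chris
  - ticket 2 (Crash on save): agent_id=3 -> matches Aaron
  - ticket 3 (Stale cache): agent_id=1 -> matches Frank
  - ticket 4 (Memory leak): agent_id=4 -> matches Zoe
  - ticket 5 (Slow page load): agent_id=3 -> matches Aaron
  - ticket 6 (Missing icon): agent_id=NULL, no match -> dropped
  - ticket 7 (Export error): agent_id=NULL, no match -> dropped
  - ticket 8 (Broken link): agent_id=2 -> matches Chris
So 2 of 8 rows are dropped.

SQL:
SELECT a.title, b.name AS agent
FROM tickets a
INNER JOIN agents b ON a.agent_id = b.id

Result:
title          | agent
---------------+------
Off by one     | Chris
Crash on save  | Aaron
Stale cache    | Frank
Memory leak    | Zoe  
Slow page load | Aaron
Broken link    | Chris


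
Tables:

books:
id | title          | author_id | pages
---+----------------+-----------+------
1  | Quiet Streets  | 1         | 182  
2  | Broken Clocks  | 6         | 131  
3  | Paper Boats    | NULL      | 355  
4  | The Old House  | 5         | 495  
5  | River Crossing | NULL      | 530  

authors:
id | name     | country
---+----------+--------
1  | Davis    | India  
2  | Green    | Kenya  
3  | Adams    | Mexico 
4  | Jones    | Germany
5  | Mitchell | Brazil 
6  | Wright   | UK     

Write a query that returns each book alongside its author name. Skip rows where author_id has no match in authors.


INNER JOIN keeps only books rows whose author_id matches an id in authors. Walk through each book:
  - book 1 (Quiet Streets): author_id=1 -> matches Davis
  - book 2 (Broken Clocks): author_id=6 -> matches Wright
  - book 3 (Paper Boats): author_id=NULL, no match -> dropped
  - book 4 (The Old House): author_id=5 -> matches Mitchell
  - book 5 (River Crossing): author_id=NULL, no match -> dropped
So 2 of 5 rows are dropped.

SQL:
SELECT a.title, b.name AS author
FROM books a
INNER JOIN authors b ON a.author_id = b.id

Result:
title         | author  
--------------+---------
Quiet Streets | Davis   
Broken Clocks | Wright  
The Old House | Mitchell
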